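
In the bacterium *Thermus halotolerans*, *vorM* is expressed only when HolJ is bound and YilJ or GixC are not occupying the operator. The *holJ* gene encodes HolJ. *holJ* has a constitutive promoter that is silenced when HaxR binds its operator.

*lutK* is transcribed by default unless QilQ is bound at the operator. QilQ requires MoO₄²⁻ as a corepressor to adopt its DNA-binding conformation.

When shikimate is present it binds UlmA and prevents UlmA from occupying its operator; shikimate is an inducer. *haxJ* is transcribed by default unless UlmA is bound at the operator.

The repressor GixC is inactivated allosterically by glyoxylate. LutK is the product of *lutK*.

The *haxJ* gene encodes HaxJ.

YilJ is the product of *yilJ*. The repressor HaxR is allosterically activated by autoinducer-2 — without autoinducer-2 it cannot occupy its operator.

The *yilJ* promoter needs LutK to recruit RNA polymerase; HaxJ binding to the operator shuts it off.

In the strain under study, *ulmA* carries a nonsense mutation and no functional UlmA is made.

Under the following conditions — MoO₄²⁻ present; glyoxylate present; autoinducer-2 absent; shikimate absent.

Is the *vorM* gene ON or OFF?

ON

MoO₄²⁻ is present, so QilQ is active.
With repressor QilQ bound, *lutK* is not transcribed.
So LutK is not produced.
UlmA is non-functional in this strain, so it has no effect.
With no repressor bound, *haxJ* is transcribed.
So HaxJ is produced and active.
With repressor HaxJ bound, *yilJ* is not transcribed.
So YilJ is not produced.
Autoinducer-2 is absent, so HaxR is inactive.
With no repressor bound, *holJ* is transcribed.
So HolJ is produced and active.
Glyoxylate is present, so GixC is inactive.
No repressor is bound and HolJ is active, so *vorM* is transcribed.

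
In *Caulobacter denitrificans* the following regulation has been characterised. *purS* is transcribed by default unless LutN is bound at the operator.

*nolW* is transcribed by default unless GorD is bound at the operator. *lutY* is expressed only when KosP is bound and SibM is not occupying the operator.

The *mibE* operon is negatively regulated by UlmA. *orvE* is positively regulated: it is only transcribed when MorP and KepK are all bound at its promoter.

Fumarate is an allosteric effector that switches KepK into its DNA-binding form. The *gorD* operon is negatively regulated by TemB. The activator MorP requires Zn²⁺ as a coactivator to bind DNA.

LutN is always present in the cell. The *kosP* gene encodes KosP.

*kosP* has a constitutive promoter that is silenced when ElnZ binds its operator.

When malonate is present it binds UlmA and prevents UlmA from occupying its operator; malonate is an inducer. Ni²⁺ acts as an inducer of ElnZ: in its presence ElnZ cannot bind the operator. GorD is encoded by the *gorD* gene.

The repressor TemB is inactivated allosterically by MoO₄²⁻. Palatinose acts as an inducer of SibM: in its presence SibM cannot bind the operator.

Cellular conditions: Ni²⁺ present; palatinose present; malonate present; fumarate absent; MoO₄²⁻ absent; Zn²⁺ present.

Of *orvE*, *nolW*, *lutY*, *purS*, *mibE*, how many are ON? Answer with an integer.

3

Zn²⁺ is present, so MorP is active.
Fumarate is absent, so KepK is inactive.
Required activator KepK is absent, so *orvE* is not transcribed.
→ *orvE* is OFF.
MoO₄²⁻ is absent, so TemB is active.
With repressor TemB bound, *gorD* is not transcribed.
So GorD is not produced.
With no repressor bound, *nolW* is transcribed.
→ *nolW* is ON.
Palatinose is present, so SibM is inactive.
Ni²⁺ is present, so ElnZ is inactive.
With no repressor bound, *kosP* is transcribed.
So KosP is produced and active.
No repressor is bound and KosP is active, so *lutY* is transcribed.
→ *lutY* is ON.
LutN is produced constitutively and is active.
With repressor LutN bound, *purS* is not transcribed.
→ *purS* is OFF.
Malonate is present, so UlmA is inactive.
With no repressor bound, *mibE* is transcribed.
→ *mibE* is ON.
3 of the 5 genes are transcribed.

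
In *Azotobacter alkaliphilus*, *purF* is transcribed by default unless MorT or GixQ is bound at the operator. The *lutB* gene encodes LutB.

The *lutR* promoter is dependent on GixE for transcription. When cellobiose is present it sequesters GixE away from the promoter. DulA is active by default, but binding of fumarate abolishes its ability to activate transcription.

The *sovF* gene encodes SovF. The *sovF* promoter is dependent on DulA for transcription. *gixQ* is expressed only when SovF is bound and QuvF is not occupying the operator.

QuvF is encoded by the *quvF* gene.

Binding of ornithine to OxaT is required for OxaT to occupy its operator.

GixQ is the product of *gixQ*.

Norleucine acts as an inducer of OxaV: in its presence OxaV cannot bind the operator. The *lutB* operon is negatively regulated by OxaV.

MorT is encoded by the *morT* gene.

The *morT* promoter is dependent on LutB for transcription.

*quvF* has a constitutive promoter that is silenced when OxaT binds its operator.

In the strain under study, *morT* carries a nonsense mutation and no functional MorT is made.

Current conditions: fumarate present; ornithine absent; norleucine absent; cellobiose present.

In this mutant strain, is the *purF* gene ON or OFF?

MorT is non-functional in this strain, so it has no effect.
Ornithine is absent, so OxaT is inactive.
With no repressor bound, *quvF* is transcribed.
So QuvF is produced and active.
Fumarate is present, so DulA is inactive.
Required activator DulA is absent, so *sovF* is not transcribed.
So SovF is not produced.
With repressor QuvF bound, *gixQ* is not transcribed.
So GixQ is not produced.
With no repressor bound, *purF* is transcribed.

ON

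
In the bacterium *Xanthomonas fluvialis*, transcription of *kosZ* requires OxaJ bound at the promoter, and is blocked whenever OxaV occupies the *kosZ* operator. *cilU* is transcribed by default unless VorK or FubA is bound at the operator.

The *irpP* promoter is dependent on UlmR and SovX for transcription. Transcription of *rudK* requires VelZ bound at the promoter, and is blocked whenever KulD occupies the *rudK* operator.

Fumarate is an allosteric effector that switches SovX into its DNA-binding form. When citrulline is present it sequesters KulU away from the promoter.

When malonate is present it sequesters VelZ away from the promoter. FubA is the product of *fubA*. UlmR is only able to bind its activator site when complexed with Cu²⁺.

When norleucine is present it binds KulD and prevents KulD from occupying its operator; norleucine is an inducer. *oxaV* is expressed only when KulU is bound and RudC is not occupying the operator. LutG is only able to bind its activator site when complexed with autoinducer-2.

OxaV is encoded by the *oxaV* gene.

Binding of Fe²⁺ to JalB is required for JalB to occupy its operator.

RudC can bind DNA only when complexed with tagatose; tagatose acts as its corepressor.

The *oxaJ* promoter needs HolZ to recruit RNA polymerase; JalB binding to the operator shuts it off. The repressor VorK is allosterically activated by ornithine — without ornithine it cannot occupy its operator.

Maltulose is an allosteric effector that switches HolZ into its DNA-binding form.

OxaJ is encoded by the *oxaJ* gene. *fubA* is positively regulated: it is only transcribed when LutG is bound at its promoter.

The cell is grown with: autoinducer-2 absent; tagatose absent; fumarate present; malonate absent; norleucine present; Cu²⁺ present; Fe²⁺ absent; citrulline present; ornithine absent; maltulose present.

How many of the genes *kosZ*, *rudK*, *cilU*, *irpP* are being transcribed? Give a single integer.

Citrulline is present, so KulU is inactive.
Tagatose is absent, so RudC is inactive.
Required activator KulU is absent, so *oxaV* is not transcribed.
So OxaV is not produced.
Fe²⁺ is absent, so JalB is inactive.
Maltulose is present, so HolZ is active.
No repressor is bound and HolZ is active, so *oxaJ* is transcribed.
So OxaJ is produced and active.
No repressor is bound and OxaJ is active, so *kosZ* is transcribed.
→ *kosZ* is ON.
Norleucine is present, so KulD is inactive.
Malonate is absent, so VelZ is active.
No repressor is bound and VelZ is active, so *rudK* is transcribed.
→ *rudK* is ON.
Ornithine is absent, so VorK is inactive.
Autoinducer-2 is absent, so LutG is inactive.
Required activator LutG is absent, so *fubA* is not transcribed.
So FubA is not produced.
With no repressor bound, *cilU* is transcribed.
→ *cilU* is ON.
Cu²⁺ is present, so UlmR is active.
Fumarate is present, so SovX is active.
No repressor is bound and UlmR and SovX are active, so *irpP* is transcribed.
→ *irpP* is ON.
4 of the 4 genes are transcribed.

4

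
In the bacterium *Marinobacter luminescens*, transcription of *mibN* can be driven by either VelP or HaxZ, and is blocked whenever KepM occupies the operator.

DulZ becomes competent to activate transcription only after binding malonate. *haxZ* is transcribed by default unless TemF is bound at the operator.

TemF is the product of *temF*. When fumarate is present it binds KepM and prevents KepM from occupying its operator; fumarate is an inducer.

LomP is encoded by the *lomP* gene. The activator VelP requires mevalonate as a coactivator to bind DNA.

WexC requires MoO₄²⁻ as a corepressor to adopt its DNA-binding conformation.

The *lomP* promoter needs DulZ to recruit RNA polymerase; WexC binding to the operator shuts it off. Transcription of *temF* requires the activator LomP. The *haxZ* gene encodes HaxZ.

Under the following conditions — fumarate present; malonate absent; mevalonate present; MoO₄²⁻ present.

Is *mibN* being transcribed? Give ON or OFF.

ON

Fumarate is present, so KepM is inactive.
Mevalonate is present, so VelP is active.
MoO₄²⁻ is present, so WexC is active.
Malonate is absent, so DulZ is inactive.
With repressor WexC bound, *lomP* is not transcribed.
So LomP is not produced.
Required activator LomP is absent, so *temF* is not transcribed.
So TemF is not produced.
With no repressor bound, *haxZ* is transcribed.
So HaxZ is produced and active.
Activator VelP is present, so *mibN* is transcribed.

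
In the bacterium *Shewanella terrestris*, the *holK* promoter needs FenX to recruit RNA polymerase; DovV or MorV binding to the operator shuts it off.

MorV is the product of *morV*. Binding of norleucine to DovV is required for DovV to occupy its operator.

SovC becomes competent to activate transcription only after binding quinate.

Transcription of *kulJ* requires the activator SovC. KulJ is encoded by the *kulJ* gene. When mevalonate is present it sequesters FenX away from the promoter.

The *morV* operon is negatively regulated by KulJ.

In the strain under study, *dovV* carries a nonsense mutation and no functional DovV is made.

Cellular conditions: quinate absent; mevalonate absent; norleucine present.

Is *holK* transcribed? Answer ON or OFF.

OFF

DovV is non-functional in this strain, so it has no effect.
Mevalonate is absent, so FenX is active.
Quinate is absent, so SovC is inactive.
Required activator SovC is absent, so *kulJ* is not transcribed.
So KulJ is not produced.
With no repressor bound, *morV* is transcribed.
So MorV is produced and active.
With repressor MorV bound, *holK* is not transcribed.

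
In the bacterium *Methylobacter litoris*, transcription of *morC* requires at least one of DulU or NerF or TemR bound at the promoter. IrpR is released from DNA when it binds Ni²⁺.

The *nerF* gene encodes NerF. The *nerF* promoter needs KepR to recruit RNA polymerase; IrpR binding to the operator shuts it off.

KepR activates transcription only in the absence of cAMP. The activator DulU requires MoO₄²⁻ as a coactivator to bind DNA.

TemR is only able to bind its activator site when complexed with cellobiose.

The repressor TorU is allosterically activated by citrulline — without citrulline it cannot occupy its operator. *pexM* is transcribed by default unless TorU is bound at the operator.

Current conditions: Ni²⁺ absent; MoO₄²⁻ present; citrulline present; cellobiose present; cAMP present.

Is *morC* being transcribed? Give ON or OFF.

MoO₄²⁻ is present, so DulU is active.
Ni²⁺ is absent, so IrpR is active.
cAMP is present, so KepR is inactive.
With repressor IrpR bound, *nerF* is not transcribed.
So NerF is not produced.
Cellobiose is present, so TemR is active.
Activator DulU is present, so *morC* is transcribed.

ON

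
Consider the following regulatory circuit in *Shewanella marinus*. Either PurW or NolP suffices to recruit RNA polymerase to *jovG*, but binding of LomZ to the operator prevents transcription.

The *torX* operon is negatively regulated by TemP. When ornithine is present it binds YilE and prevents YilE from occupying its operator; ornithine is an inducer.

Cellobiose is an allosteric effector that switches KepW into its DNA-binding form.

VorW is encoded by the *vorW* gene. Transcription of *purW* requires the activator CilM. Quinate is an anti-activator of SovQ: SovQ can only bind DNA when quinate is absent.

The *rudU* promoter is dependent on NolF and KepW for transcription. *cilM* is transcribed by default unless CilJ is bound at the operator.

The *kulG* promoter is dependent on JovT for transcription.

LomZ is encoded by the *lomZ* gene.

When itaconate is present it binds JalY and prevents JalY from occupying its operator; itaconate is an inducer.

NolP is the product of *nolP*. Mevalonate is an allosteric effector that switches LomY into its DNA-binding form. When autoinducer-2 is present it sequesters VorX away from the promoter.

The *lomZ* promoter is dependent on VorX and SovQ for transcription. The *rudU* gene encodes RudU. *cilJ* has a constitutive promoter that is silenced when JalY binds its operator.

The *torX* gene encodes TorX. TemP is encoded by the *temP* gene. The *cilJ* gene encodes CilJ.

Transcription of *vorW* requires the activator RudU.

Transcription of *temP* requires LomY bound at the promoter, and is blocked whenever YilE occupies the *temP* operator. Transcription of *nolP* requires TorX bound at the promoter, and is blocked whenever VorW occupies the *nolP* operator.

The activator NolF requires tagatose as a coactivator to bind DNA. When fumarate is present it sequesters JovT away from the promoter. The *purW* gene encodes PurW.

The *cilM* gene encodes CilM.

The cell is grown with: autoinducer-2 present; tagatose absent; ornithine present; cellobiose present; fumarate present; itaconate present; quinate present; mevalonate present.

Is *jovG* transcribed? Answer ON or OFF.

Itaconate is present, so JalY is inactive.
With no repressor bound, *cilJ* is transcribed.
So CilJ is produced and active.
With repressor CilJ bound, *cilM* is not transcribed.
So CilM is not produced.
Required activator CilM is absent, so *purW* is not transcribed.
So PurW is not produced.
Mevalonate is present, so LomY is active.
Ornithine is present, so YilE is inactive.
No repressor is bound and LomY is active, so *temP* is transcribed.
So TemP is produced and active.
With repressor TemP bound, *torX* is not transcribed.
So TorX is not produced.
Tagatose is absent, so NolF is inactive.
Cellobiose is present, so KepW is active.
Required activator NolF is absent, so *rudU* is not transcribed.
So RudU is not produced.
Required activator RudU is absent, so *vorW* is not transcribed.
So VorW is not produced.
Required activator TorX is absent, so *nolP* is not transcribed.
So NolP is not produced.
Autoinducer-2 is present, so VorX is inactive.
Quinate is present, so SovQ is inactive.
Required activator VorX is absent, so *lomZ* is not transcribed.
So LomZ is not produced.
No activator is available at the *jovG* promoter, so *jovG* is not transcribed.

OFF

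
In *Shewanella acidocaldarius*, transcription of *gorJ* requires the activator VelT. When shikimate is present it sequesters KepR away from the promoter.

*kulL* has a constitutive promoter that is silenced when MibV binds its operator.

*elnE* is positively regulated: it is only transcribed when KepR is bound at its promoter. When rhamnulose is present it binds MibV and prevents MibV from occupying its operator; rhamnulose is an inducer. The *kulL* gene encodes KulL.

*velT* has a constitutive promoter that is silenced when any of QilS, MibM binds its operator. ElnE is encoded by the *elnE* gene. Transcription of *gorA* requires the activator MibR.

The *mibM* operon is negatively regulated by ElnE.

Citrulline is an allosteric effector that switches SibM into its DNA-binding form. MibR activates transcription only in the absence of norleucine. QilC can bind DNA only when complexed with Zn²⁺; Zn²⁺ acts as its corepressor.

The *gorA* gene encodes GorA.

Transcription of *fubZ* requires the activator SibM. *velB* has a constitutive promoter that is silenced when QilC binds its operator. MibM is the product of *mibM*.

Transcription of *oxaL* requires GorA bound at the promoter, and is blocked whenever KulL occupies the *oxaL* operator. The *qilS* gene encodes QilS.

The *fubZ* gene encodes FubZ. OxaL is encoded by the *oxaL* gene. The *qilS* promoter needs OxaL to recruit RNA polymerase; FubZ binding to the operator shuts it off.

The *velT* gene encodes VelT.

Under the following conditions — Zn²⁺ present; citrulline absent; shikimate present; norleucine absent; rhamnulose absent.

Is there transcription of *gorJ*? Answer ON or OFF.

Rhamnulose is absent, so MibV is active.
With repressor MibV bound, *kulL* is not transcribed.
So KulL is not produced.
Norleucine is absent, so MibR is active.
No repressor is bound and MibR is active, so *gorA* is transcribed.
So GorA is produced and active.
No repressor is bound and GorA is active, so *oxaL* is transcribed.
So OxaL is produced and active.
Citrulline is absent, so SibM is inactive.
Required activator SibM is absent, so *fubZ* is not transcribed.
So FubZ is not produced.
No repressor is bound and OxaL is active, so *qilS* is transcribed.
So QilS is produced and active.
Shikimate is present, so KepR is inactive.
Required activator KepR is absent, so *elnE* is not transcribed.
So ElnE is not produced.
With no repressor bound, *mibM* is transcribed.
So MibM is produced and active.
With repressor QilS bound, *velT* is not transcribed.
So VelT is not produced.
Required activator VelT is absent, so *gorJ* is not transcribed.

OFF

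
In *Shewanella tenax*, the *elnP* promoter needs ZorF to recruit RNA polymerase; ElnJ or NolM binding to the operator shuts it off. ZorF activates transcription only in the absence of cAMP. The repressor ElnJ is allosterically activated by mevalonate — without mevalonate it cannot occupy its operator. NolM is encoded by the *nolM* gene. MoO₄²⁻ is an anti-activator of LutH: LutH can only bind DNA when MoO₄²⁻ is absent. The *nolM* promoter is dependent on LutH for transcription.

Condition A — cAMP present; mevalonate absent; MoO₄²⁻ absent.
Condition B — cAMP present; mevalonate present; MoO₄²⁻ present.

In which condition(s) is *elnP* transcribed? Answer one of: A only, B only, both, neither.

neither

Condition A:
cAMP is present, so ZorF is inactive.
Mevalonate is absent, so ElnJ is inactive.
MoO₄²⁻ is absent, so LutH is active.
No repressor is bound and LutH is active, so *nolM* is transcribed.
So NolM is produced and active.
With repressor NolM bound, *elnP* is not transcribed.
→ *elnP* is OFF in A.
Condition B:
cAMP is present, so ZorF is inactive.
Mevalonate is present, so ElnJ is active.
MoO₄²⁻ is present, so LutH is inactive.
Required activator LutH is absent, so *nolM* is not transcribed.
So NolM is not produced.
With repressor ElnJ bound, *elnP* is not transcribed.
→ *elnP* is OFF in B.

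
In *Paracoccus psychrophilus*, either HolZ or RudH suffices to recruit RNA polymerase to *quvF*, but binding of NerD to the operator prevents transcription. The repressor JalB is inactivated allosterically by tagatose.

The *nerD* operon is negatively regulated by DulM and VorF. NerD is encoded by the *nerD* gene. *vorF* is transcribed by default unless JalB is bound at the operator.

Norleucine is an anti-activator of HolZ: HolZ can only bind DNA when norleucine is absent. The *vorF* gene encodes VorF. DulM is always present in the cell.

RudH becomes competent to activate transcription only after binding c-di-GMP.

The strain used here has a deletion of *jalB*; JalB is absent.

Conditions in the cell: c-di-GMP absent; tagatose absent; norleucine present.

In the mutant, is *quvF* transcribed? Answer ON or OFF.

OFF

DulM is produced constitutively and is active.
JalB is non-functional in this strain, so it has no effect.
With no repressor bound, *vorF* is transcribed.
So VorF is produced and active.
With repressor DulM bound, *nerD* is not transcribed.
So NerD is not produced.
Norleucine is present, so HolZ is inactive.
c-di-GMP is absent, so RudH is inactive.
No activator is available at the *quvF* promoter, so *quvF* is not transcribed.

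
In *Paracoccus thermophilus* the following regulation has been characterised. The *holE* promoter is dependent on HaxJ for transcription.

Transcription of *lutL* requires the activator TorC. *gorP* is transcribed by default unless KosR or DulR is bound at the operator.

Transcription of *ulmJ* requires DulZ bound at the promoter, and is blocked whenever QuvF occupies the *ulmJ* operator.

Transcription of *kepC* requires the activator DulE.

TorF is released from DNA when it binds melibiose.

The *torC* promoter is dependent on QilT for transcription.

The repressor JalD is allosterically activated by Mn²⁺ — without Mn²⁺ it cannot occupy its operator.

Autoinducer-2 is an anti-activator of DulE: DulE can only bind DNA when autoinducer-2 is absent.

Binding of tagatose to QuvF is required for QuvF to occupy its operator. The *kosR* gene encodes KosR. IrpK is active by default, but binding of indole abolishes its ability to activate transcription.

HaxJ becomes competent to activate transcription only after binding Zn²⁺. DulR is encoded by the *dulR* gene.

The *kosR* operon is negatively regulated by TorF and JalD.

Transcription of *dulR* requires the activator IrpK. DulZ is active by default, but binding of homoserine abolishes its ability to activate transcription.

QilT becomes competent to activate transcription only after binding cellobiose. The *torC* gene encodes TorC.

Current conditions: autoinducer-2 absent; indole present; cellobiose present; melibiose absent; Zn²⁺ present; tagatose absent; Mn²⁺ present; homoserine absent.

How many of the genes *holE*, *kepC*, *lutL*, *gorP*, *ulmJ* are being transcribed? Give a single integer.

5

Zn²⁺ is present, so HaxJ is active.
No repressor is bound and HaxJ is active, so *holE* is transcribed.
→ *holE* is ON.
Autoinducer-2 is absent, so DulE is active.
No repressor is bound and DulE is active, so *kepC* is transcribed.
→ *kepC* is ON.
Cellobiose is present, so QilT is active.
No repressor is bound and QilT is active, so *torC* is transcribed.
So TorC is produced and active.
No repressor is bound and TorC is active, so *lutL* is transcribed.
→ *lutL* is ON.
Melibiose is absent, so TorF is active.
Mn²⁺ is present, so JalD is active.
With repressor TorF bound, *kosR* is not transcribed.
So KosR is not produced.
Indole is present, so IrpK is inactive.
Required activator IrpK is absent, so *dulR* is not transcribed.
So DulR is not produced.
With no repressor bound, *gorP* is transcribed.
→ *gorP* is ON.
Homoserine is absent, so DulZ is active.
Tagatose is absent, so QuvF is inactive.
No repressor is bound and DulZ is active, so *ulmJ* is transcribed.
→ *ulmJ* is ON.
5 of the 5 genes are transcribed.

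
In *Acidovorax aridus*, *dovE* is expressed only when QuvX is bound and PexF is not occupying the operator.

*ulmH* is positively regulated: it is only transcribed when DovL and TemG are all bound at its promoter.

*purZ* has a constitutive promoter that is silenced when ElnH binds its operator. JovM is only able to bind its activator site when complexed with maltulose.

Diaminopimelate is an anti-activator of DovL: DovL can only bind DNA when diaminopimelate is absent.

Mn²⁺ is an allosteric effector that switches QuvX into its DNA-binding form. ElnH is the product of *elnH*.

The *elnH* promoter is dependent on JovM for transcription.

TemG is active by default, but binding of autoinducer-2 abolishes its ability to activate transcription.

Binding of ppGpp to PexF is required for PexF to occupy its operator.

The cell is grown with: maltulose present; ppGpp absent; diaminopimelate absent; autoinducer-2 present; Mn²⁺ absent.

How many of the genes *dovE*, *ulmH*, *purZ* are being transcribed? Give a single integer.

ppGpp is absent, so PexF is inactive.
Mn²⁺ is absent, so QuvX is inactive.
Required activator QuvX is absent, so *dovE* is not transcribed.
→ *dovE* is OFF.
Diaminopimelate is absent, so DovL is active.
Autoinducer-2 is present, so TemG is inactive.
Required activator TemG is absent, so *ulmH* is not transcribed.
→ *ulmH* is OFF.
Maltulose is present, so JovM is active.
No repressor is bound and JovM is active, so *elnH* is transcribed.
So ElnH is produced and active.
With repressor ElnH bound, *purZ* is not transcribed.
→ *purZ* is OFF.
0 of the 3 genes are transcribed.

0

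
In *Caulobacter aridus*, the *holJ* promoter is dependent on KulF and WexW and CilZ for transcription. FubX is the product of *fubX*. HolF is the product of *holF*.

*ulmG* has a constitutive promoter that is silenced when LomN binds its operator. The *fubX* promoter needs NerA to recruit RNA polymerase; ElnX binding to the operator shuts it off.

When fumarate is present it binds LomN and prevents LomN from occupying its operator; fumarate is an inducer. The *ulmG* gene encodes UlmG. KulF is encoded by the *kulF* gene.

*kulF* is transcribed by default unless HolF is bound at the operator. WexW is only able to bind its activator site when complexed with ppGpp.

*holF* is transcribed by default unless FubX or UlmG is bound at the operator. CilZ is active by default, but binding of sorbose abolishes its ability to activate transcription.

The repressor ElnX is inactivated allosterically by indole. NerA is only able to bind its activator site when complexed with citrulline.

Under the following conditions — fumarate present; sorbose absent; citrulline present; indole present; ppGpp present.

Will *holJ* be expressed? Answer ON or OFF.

ON

Indole is present, so ElnX is inactive.
Citrulline is present, so NerA is active.
No repressor is bound and NerA is active, so *fubX* is transcribed.
So FubX is produced and active.
Fumarate is present, so LomN is inactive.
With no repressor bound, *ulmG* is transcribed.
So UlmG is produced and active.
With repressor FubX bound, *holF* is not transcribed.
So HolF is not produced.
With no repressor bound, *kulF* is transcribed.
So KulF is produced and active.
ppGpp is present, so WexW is active.
Sorbose is absent, so CilZ is active.
No repressor is bound and KulF and WexW and CilZ are active, so *holJ* is transcribed.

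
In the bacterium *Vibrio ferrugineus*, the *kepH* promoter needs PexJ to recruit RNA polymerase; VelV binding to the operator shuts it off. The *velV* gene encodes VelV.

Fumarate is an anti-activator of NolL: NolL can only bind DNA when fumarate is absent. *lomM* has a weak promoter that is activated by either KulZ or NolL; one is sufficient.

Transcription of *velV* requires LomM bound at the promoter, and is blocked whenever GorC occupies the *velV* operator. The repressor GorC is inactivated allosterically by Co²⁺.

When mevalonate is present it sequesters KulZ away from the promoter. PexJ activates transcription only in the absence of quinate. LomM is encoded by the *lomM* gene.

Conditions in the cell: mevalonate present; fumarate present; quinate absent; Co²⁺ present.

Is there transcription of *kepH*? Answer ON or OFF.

ON

Mevalonate is present, so KulZ is inactive.
Fumarate is present, so NolL is inactive.
No activator is available at the *lomM* promoter, so *lomM* is not transcribed.
So LomM is not produced.
Co²⁺ is present, so GorC is inactive.
Required activator LomM is absent, so *velV* is not transcribed.
So VelV is not produced.
Quinate is absent, so PexJ is active.
No repressor is bound and PexJ is active, so *kepH* is transcribed.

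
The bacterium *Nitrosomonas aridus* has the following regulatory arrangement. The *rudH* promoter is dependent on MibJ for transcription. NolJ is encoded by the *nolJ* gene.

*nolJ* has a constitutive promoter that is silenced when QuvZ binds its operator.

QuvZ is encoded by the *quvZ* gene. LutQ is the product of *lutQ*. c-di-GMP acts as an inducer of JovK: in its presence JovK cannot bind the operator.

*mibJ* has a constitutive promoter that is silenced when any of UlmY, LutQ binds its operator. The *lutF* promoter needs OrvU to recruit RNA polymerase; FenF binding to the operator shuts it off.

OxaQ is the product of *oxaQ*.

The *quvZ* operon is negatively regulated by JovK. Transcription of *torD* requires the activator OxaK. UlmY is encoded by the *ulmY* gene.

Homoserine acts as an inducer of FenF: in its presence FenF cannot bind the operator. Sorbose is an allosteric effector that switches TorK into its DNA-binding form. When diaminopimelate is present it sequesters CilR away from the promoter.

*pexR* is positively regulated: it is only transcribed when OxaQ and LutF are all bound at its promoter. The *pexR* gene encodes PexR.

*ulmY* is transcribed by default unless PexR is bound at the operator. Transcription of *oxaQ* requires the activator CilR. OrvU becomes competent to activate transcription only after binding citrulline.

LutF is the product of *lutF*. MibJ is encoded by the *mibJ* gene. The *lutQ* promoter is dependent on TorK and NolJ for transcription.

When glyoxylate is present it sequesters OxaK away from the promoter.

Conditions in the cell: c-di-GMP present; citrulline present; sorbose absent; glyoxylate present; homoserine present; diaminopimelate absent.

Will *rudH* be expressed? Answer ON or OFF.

Diaminopimelate is absent, so CilR is active.
No repressor is bound and CilR is active, so *oxaQ* is transcribed.
So OxaQ is produced and active.
Homoserine is present, so FenF is inactive.
Citrulline is present, so OrvU is active.
No repressor is bound and OrvU is active, so *lutF* is transcribed.
So LutF is produced and active.
No repressor is bound and OxaQ and LutF are active, so *pexR* is transcribed.
So PexR is produced and active.
With repressor PexR bound, *ulmY* is not transcribed.
So UlmY is not produced.
Sorbose is absent, so TorK is inactive.
c-di-GMP is present, so JovK is inactive.
With no repressor bound, *quvZ* is transcribed.
So QuvZ is produced and active.
With repressor QuvZ bound, *nolJ* is not transcribed.
So NolJ is not produced.
Required activator TorK is absent, so *lutQ* is not transcribed.
So LutQ is not produced.
With no repressor bound, *mibJ* is transcribed.
So MibJ is produced and active.
No repressor is bound and MibJ is active, so *rudH* is transcribed.

ON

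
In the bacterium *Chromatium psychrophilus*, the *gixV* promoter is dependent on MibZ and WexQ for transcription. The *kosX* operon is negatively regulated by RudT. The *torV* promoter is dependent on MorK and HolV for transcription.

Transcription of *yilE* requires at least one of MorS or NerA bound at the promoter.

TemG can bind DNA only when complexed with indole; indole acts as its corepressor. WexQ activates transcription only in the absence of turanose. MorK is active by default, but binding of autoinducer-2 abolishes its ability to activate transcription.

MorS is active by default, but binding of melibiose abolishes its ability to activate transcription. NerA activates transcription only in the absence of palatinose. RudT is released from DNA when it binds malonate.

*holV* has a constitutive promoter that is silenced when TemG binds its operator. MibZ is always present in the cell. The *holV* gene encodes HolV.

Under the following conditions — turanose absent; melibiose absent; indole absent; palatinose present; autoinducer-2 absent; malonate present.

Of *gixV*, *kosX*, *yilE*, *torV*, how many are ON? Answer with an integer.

MibZ is produced constitutively and is active.
Turanose is absent, so WexQ is active.
No repressor is bound and MibZ and WexQ are active, so *gixV* is transcribed.
→ *gixV* is ON.
Malonate is present, so RudT is inactive.
With no repressor bound, *kosX* is transcribed.
→ *kosX* is ON.
Melibiose is absent, so MorS is active.
Palatinose is present, so NerA is inactive.
Activator MorS is present, so *yilE* is transcribed.
→ *yilE* is ON.
Autoinducer-2 is absent, so MorK is active.
Indole is absent, so TemG is inactive.
With no repressor bound, *holV* is transcribed.
So HolV is produced and active.
No repressor is bound and MorK and HolV are active, so *torV* is transcribed.
→ *torV* is ON.
4 of the 4 genes are transcribed.

4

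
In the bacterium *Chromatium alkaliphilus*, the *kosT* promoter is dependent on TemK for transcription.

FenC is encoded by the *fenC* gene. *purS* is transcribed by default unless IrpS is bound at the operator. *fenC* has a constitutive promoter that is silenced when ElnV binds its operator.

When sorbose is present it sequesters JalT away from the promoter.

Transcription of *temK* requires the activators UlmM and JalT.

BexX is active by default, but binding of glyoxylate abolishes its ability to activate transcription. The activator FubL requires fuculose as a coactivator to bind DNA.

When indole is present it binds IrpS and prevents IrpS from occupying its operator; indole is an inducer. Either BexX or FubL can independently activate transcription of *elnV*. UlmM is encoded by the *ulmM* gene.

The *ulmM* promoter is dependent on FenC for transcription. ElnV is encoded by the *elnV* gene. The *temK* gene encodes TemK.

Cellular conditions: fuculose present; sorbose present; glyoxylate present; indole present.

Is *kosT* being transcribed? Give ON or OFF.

OFF

Glyoxylate is present, so BexX is inactive.
Fuculose is present, so FubL is active.
Activator FubL is present, so *elnV* is transcribed.
So ElnV is produced and active.
With repressor ElnV bound, *fenC* is not transcribed.
So FenC is not produced.
Required activator FenC is absent, so *ulmM* is not transcribed.
So UlmM is not produced.
Sorbose is present, so JalT is inactive.
Required activator UlmM is absent, so *temK* is not transcribed.
So TemK is not produced.
Required activator TemK is absent, so *kosT* is not transcribed.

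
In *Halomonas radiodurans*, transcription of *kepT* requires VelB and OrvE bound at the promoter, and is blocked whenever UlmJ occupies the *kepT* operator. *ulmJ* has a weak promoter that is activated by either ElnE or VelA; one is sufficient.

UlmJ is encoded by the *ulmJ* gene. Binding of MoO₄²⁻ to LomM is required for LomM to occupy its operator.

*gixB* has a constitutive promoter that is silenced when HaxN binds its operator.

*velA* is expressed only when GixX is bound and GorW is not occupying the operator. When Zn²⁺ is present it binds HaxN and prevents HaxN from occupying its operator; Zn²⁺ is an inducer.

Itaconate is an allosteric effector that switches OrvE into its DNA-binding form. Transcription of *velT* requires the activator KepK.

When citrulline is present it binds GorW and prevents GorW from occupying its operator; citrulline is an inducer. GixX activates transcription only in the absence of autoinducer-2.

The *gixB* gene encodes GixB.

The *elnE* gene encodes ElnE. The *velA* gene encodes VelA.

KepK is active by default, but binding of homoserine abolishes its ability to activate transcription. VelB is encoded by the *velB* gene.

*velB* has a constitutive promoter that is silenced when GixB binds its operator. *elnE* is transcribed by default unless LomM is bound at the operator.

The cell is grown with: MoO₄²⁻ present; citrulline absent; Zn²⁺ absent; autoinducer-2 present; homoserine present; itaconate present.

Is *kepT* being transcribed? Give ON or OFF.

ON

Zn²⁺ is absent, so HaxN is active.
With repressor HaxN bound, *gixB* is not transcribed.
So GixB is not produced.
With no repressor bound, *velB* is transcribed.
So VelB is produced and active.
MoO₄²⁻ is present, so LomM is active.
With repressor LomM bound, *elnE* is not transcribed.
So ElnE is not produced.
Autoinducer-2 is present, so GixX is inactive.
Citrulline is absent, so GorW is active.
With repressor GorW bound, *velA* is not transcribed.
So VelA is not produced.
No activator is available at the *ulmJ* promoter, so *ulmJ* is not transcribed.
So UlmJ is not produced.
Itaconate is present, so OrvE is active.
No repressor is bound and VelB and OrvE are active, so *kepT* is transcribed.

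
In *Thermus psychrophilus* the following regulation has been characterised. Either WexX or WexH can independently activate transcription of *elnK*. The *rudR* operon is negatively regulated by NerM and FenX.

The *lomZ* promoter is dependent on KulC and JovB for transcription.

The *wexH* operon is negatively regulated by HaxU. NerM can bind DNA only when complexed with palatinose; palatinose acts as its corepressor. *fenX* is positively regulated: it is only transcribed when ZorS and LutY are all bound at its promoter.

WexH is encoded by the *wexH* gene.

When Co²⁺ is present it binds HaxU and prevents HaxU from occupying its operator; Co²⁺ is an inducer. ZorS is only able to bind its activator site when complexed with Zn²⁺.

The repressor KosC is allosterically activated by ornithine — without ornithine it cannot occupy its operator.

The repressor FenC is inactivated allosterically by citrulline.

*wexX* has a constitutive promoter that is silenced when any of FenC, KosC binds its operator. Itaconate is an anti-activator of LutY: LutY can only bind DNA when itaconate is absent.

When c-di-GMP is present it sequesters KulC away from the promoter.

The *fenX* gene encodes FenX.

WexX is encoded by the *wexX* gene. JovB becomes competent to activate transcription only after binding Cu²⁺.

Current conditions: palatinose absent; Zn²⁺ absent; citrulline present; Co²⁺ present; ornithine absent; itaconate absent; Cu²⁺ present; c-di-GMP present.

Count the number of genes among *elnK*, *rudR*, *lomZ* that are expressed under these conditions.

Citrulline is present, so FenC is inactive.
Ornithine is absent, so KosC is inactive.
With no repressor bound, *wexX* is transcribed.
So WexX is produced and active.
Co²⁺ is present, so HaxU is inactive.
With no repressor bound, *wexH* is transcribed.
So WexH is produced and active.
Activator WexX is present, so *elnK* is transcribed.
→ *elnK* is ON.
Palatinose is absent, so NerM is inactive.
Zn²⁺ is absent, so ZorS is inactive.
Itaconate is absent, so LutY is active.
Required activator ZorS is absent, so *fenX* is not transcribed.
So FenX is not produced.
With no repressor bound, *rudR* is transcribed.
→ *rudR* is ON.
c-di-GMP is present, so KulC is inactive.
Cu²⁺ is present, so JovB is active.
Required activator KulC is absent, so *lomZ* is not transcribed.
→ *lomZ* is OFF.
2 of the 3 genes are transcribed.

2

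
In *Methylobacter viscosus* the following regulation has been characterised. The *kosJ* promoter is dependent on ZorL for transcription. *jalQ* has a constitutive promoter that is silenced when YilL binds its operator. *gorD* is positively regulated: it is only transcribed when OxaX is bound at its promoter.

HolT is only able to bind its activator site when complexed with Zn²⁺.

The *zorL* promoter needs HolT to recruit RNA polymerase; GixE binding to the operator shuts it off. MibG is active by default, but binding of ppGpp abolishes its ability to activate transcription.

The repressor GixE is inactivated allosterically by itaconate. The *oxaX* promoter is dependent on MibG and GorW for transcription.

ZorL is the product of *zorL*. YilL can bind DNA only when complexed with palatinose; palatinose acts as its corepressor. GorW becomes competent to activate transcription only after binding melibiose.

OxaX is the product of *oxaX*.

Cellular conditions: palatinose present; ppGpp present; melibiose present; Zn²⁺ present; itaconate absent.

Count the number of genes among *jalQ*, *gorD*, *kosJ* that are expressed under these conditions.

Palatinose is present, so YilL is active.
With repressor YilL bound, *jalQ* is not transcribed.
→ *jalQ* is OFF.
ppGpp is present, so MibG is inactive.
Melibiose is present, so GorW is active.
Required activator MibG is absent, so *oxaX* is not transcribed.
So OxaX is not produced.
Required activator OxaX is absent, so *gorD* is not transcribed.
→ *gorD* is OFF.
Zn²⁺ is present, so HolT is active.
Itaconate is absent, so GixE is active.
With repressor GixE bound, *zorL* is not transcribed.
So ZorL is not produced.
Required activator ZorL is absent, so *kosJ* is not transcribed.
→ *kosJ* is OFF.
0 of the 3 genes are transcribed.

0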